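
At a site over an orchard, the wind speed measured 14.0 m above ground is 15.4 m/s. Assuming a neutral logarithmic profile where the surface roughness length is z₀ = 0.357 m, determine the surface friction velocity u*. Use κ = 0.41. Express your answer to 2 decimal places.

u* ≈ 1.72 m/s

Log law: V(z) = (u*/κ) · ln(z/z₀) ⇒ u* = κ · V / ln(z/z₀)
u* = 0.41 × 15.4 / ln(14.0/0.357) = 0.41 × 15.4 / 3.6691
   = 6.3140 / 3.6691 = 1.7209 m/s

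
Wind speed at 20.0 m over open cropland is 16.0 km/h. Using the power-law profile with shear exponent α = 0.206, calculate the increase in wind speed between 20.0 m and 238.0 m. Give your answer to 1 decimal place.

10.6 km/h

Power law: V₂ = V₁ · (z₂/z₁)^α = 16.0 × (11.9000)^0.206 = 26.6491 km/h
ΔV = 26.6491 − 16.0 = 10.6491 km/h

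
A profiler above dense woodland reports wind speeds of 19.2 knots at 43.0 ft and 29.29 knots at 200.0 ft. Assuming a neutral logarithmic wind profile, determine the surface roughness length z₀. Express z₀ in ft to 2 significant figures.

z₀ ≈ 2.3 ft

Log law: V(z) ∝ ln(z/z₀). With r = V₁/V₂ = 19.2/29.29 = 0.65551,
r · ln(z₂/z₀) = ln(z₁/z₀) ⇒ ln z₀ = (ln z₁ − r·ln z₂)/(1 − r)
ln z₀ = (3.76120 − 0.65551×5.29832) / 0.34449 = 0.8363
z₀ = exp(0.8363) = 2.308 ft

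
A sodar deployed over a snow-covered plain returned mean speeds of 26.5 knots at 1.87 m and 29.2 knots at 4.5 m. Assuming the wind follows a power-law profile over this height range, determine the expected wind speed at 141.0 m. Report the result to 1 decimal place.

42.7 knots

First find α: α = ln(V₂/V₁)/ln(z₂/z₁) = ln(29.2/26.5)/ln(4.5/1.87) = 0.09702/0.87814 = 0.1105
Extrapolate from 4.5 m to 141.0 m: V₃ = 29.2 × (141.0/4.5)^0.1105 = 29.2 × 1.4632 = 42.7242 knots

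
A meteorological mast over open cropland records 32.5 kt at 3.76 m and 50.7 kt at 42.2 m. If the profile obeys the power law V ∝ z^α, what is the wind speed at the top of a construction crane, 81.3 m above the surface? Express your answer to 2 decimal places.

57.20 kt

First find α: α = ln(V₂/V₁)/ln(z₂/z₁) = ln(50.7/32.5)/ln(42.2/3.76) = 0.44469/2.41800 = 0.1839
Extrapolate from 42.2 m to 81.3 m: V₃ = 50.7 × (81.3/42.2)^0.1839 = 50.7 × 1.1282 = 57.1979 kt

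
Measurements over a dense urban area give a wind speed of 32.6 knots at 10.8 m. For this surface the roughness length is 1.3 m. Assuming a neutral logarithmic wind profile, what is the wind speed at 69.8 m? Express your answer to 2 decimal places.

61.33 knots

Log law: V(z) ∝ ln(z/z₀), so V₂/V₁ = ln(z₂/z₀) / ln(z₁/z₀).
ln(69.8/1.3) = 3.9833, ln(10.8/1.3) = 2.1172
V₂ = 32.6 × 3.9833/2.1172 = 32.6 × 1.8814 = 61.3337 knots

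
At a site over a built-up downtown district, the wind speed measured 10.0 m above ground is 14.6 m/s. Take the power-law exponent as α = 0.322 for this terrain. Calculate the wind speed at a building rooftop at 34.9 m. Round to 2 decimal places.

Power-law profile: V₂ = V₁ · (z₂/z₁)^α
V₂ = 14.6 × (34.9/10.0)^0.322 = 14.6 × (3.4900)^0.322
    = 14.6 × 1.4955 = 21.8345 m/s

21.83 m/s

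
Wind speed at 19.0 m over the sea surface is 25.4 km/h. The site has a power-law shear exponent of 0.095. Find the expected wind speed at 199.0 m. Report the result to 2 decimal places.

31.75 km/h

Power-law profile: V₂ = V₁ · (z₂/z₁)^α
V₂ = 25.4 × (199.0/19.0)^0.095 = 25.4 × (10.4737)^0.095
    = 25.4 × 1.2500 = 31.7500 km/h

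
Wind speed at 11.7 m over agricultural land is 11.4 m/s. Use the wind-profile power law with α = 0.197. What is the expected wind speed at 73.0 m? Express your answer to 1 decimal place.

Power-law profile: V₂ = V₁ · (z₂/z₁)^α
V₂ = 11.4 × (73.0/11.7)^0.197 = 11.4 × (6.2393)^0.197
    = 11.4 × 1.4343 = 16.3511 m/s

16.4 m/s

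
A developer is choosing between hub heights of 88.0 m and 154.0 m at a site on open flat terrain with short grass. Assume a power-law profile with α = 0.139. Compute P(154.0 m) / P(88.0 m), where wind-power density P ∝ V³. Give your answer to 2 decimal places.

1.26

Speed ratio: V_B/V_A = (z_B/z_A)^α = (154.0/88.0)^0.139 = (1.7500)^0.139 = 1.08089
Power-density ratio: P_B/P_A = (V_B/V_A)³ = (1.08089)³ = 1.26284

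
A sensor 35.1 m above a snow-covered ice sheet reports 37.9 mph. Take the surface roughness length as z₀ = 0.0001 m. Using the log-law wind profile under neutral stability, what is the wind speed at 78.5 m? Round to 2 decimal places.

Log law: V(z) ∝ ln(z/z₀), so V₂/V₁ = ln(z₂/z₀) / ln(z₁/z₀).
ln(78.5/0.0001) = 13.5734, ln(35.1/0.0001) = 12.7685
V₂ = 37.9 × 13.5734/12.7685 = 37.9 × 1.0630 = 40.2891 mph

40.29 mph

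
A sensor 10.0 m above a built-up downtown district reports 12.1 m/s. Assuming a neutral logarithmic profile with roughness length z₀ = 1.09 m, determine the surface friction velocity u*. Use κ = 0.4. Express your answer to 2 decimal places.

Log law: V(z) = (u*/κ) · ln(z/z₀) ⇒ u* = κ · V / ln(z/z₀)
u* = 0.4 × 12.1 / ln(10.0/1.09) = 0.4 × 12.1 / 2.2164
   = 4.8400 / 2.2164 = 2.1837 m/s

u* ≈ 2.18 m/s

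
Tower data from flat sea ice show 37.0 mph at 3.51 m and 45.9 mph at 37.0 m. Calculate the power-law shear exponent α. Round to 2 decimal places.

Power law: V₂/V₁ = (z₂/z₁)^α ⇒ α = ln(V₂/V₁) / ln(z₂/z₁)
α = ln(45.9/37.0) / ln(37.0/3.51) = ln(1.2405) / ln(10.5413)
  = 0.21555 / 2.35530 = 0.09152

α ≈ 0.09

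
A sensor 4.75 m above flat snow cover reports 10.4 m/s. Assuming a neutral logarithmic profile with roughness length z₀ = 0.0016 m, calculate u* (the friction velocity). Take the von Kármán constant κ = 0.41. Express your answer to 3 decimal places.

u* ≈ 0.533 m/s

Log law: V(z) = (u*/κ) · ln(z/z₀) ⇒ u* = κ · V / ln(z/z₀)
u* = 0.41 × 10.4 / ln(4.75/0.0016) = 0.41 × 10.4 / 7.9959
   = 4.2640 / 7.9959 = 0.5333 m/s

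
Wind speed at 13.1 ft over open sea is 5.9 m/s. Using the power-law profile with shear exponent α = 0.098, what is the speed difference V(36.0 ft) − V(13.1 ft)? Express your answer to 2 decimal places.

0.61 m/s

Power law: V₂ = V₁ · (z₂/z₁)^α = 5.9 × (2.7481)^0.098 = 6.5144 m/s
ΔV = 6.5144 − 5.9 = 0.6144 m/s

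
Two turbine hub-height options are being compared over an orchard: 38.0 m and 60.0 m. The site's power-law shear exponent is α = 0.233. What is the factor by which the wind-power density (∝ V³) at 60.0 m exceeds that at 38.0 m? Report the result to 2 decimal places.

1.38

Speed ratio: V_B/V_A = (z_B/z_A)^α = (60.0/38.0)^0.233 = (1.5789)^0.233 = 1.11229
Power-density ratio: P_B/P_A = (V_B/V_A)³ = (1.11229)³ = 1.37613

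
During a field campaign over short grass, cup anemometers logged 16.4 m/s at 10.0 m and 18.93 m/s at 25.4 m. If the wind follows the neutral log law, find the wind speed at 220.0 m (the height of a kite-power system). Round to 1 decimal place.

Log law: V ∝ ln(z/z₀). From the pair, with r = V₁/V₂ = 0.86635,
ln z₀ = (ln z₁ − r·ln z₂)/(1 − r) = (2.3026 − 0.86635×3.2347)/0.13365 = -3.7399 → z₀ = 0.02376 m
V₃ = V₁ · ln(z₃/z₀)/ln(z₁/z₀) = 16.4 × 9.1335/6.0425 = 24.7894 m/s

24.8 m/s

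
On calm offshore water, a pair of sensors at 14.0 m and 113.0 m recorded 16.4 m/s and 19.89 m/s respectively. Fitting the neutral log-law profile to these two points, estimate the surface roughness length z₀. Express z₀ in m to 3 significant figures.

Log law: V(z) ∝ ln(z/z₀). With r = V₁/V₂ = 16.4/19.89 = 0.82453,
r · ln(z₂/z₀) = ln(z₁/z₀) ⇒ ln z₀ = (ln z₁ − r·ln z₂)/(1 − r)
ln z₀ = (2.63906 − 0.82453×4.72739) / 0.17547 = -7.1743
z₀ = exp(-7.1743) = 0.0007660 m

z₀ ≈ 0.000766 m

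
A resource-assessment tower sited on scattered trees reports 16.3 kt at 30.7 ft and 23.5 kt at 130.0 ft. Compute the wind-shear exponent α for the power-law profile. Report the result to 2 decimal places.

Power law: V₂/V₁ = (z₂/z₁)^α ⇒ α = ln(V₂/V₁) / ln(z₂/z₁)
α = ln(23.5/16.3) / ln(130.0/30.7) = ln(1.4417) / ln(4.2345)
  = 0.36584 / 1.44327 = 0.25348

α ≈ 0.25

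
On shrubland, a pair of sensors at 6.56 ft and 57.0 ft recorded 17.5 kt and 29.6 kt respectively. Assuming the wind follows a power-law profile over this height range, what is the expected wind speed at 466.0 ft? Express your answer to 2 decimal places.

49.33 kt

First find α: α = ln(V₂/V₁)/ln(z₂/z₁) = ln(29.6/17.5)/ln(57.0/6.56) = 0.52557/2.16206 = 0.2431
Extrapolate from 57.0 ft to 466.0 ft: V₃ = 29.6 × (466.0/57.0)^0.2431 = 29.6 × 1.6666 = 49.3302 kt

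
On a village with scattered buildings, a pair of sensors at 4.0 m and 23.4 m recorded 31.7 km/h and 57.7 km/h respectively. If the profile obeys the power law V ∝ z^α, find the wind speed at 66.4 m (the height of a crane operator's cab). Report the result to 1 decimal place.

First find α: α = ln(V₂/V₁)/ln(z₂/z₁) = ln(57.7/31.7)/ln(23.4/4.0) = 0.59894/1.76644 = 0.3391
Extrapolate from 23.4 m to 66.4 m: V₃ = 57.7 × (66.4/23.4)^0.3391 = 57.7 × 1.4242 = 82.1782 km/h

82.2 km/h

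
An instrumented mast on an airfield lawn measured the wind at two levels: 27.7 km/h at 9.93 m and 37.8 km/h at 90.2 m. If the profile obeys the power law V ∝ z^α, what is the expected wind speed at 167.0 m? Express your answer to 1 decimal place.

41.2 km/h

First find α: α = ln(V₂/V₁)/ln(z₂/z₁) = ln(37.8/27.7)/ln(90.2/9.93) = 0.31088/2.20647 = 0.1409
Extrapolate from 90.2 m to 167.0 m: V₃ = 37.8 × (167.0/90.2)^0.1409 = 37.8 × 1.0907 = 41.2270 km/h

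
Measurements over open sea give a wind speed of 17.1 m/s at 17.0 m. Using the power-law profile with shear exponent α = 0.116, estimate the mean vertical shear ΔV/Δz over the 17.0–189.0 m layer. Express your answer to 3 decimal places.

0.032 m/s/m

Power law: V₂ = V₁ · (z₂/z₁)^α = 17.1 × (11.1176)^0.116 = 22.6117 m/s
ΔV/Δz = (22.6117 − 17.1)/(189.0 − 17.0) = 5.5117/172.0000 = 0.03204 m/s/m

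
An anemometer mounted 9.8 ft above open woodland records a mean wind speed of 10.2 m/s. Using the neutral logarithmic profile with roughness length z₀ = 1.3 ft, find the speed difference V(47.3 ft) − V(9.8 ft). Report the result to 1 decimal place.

Log law: V₂ = V₁ · ln(z₂/z₀)/ln(z₁/z₀) = 10.2 × 3.5941/2.0200 = 18.1485 m/s
ΔV = 18.1485 − 10.2 = 7.9485 m/s

7.9 m/s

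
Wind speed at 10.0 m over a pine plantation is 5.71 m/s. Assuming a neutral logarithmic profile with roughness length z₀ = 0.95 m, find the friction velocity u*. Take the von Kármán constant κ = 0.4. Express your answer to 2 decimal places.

Log law: V(z) = (u*/κ) · ln(z/z₀) ⇒ u* = κ · V / ln(z/z₀)
u* = 0.4 × 5.71 / ln(10.0/0.95) = 0.4 × 5.71 / 2.3539
   = 2.2840 / 2.3539 = 0.9703 m/s

u* ≈ 0.97 m/s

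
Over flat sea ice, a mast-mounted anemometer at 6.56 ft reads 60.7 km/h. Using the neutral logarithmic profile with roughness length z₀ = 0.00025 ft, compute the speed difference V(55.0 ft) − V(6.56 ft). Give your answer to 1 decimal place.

12.7 km/h

Log law: V₂ = V₁ · ln(z₂/z₀)/ln(z₁/z₀) = 60.7 × 12.3014/10.1750 = 73.3849 km/h
ΔV = 73.3849 − 60.7 = 12.6849 km/h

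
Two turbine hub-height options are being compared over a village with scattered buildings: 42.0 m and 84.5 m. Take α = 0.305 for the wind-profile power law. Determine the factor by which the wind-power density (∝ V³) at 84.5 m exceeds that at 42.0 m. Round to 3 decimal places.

Speed ratio: V_B/V_A = (z_B/z_A)^α = (84.5/42.0)^0.305 = (2.0119)^0.305 = 1.23766
Power-density ratio: P_B/P_A = (V_B/V_A)³ = (1.23766)³ = 1.89584

1.896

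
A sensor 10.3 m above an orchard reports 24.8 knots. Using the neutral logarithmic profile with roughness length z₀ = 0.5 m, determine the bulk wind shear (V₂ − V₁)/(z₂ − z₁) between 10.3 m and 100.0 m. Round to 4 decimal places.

Log law: V₂ = V₁ · ln(z₂/z₀)/ln(z₁/z₀) = 24.8 × 5.2983/3.0253 = 43.4333 knots
ΔV/Δz = (43.4333 − 24.8)/(100.0 − 10.3) = 18.6333/89.7000 = 0.20773 knots/m

0.2077 knots/m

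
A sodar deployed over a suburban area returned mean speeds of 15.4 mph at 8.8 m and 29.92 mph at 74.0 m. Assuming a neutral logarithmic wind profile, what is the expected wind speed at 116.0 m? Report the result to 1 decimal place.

33.0 mph

Log law: V ∝ ln(z/z₀). From the pair, with r = V₁/V₂ = 0.51471,
ln z₀ = (ln z₁ − r·ln z₂)/(1 − r) = (2.1748 − 0.51471×4.3041)/0.48529 = -0.0836 → z₀ = 0.9198 m
V₃ = V₁ · ln(z₃/z₀)/ln(z₁/z₀) = 15.4 × 4.8372/2.2584 = 32.9854 mph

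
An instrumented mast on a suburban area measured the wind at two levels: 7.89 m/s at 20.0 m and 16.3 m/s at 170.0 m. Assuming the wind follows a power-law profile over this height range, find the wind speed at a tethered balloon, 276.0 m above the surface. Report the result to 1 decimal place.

19.2 m/s

First find α: α = ln(V₂/V₁)/ln(z₂/z₁) = ln(16.3/7.89)/ln(170.0/20.0) = 0.72557/2.14007 = 0.3390
Extrapolate from 170.0 m to 276.0 m: V₃ = 16.3 × (276.0/170.0)^0.3390 = 16.3 × 1.1786 = 19.2107 m/s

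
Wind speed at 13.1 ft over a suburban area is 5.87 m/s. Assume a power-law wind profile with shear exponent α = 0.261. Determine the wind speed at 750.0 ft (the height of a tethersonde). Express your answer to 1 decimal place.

16.9 m/s

Power-law profile: V₂ = V₁ · (z₂/z₁)^α
V₂ = 5.87 × (750.0/13.1)^0.261 = 5.87 × (57.2519)^0.261
    = 5.87 × 2.8760 = 16.8819 m/s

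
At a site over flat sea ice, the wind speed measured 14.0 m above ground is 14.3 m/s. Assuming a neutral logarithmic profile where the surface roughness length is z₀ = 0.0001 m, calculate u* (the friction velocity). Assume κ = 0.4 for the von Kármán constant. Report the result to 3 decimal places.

u* ≈ 0.483 m/s

Log law: V(z) = (u*/κ) · ln(z/z₀) ⇒ u* = κ · V / ln(z/z₀)
u* = 0.4 × 14.3 / ln(14.0/0.0001) = 0.4 × 14.3 / 11.8494
   = 5.7200 / 11.8494 = 0.4827 m/s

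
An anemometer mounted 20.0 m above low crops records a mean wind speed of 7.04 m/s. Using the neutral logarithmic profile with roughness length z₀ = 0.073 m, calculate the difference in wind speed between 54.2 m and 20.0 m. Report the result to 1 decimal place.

1.3 m/s

Log law: V₂ = V₁ · ln(z₂/z₀)/ln(z₁/z₀) = 7.04 × 6.6100/5.6130 = 8.2904 m/s
ΔV = 8.2904 − 7.04 = 1.2504 m/s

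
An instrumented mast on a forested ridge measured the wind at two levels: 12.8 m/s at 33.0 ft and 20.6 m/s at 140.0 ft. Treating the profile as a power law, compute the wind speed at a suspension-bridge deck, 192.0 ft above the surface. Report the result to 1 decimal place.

First find α: α = ln(V₂/V₁)/ln(z₂/z₁) = ln(20.6/12.8)/ln(140.0/33.0) = 0.47585/1.44513 = 0.3293
Extrapolate from 140.0 ft to 192.0 ft: V₃ = 20.6 × (192.0/140.0)^0.3293 = 20.6 × 1.1096 = 22.8578 m/s

22.9 m/s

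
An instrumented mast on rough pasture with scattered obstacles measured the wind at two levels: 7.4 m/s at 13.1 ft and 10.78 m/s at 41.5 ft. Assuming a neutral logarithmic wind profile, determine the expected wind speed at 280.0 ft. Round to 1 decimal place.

16.4 m/s

Log law: V ∝ ln(z/z₀). From the pair, with r = V₁/V₂ = 0.68646,
ln z₀ = (ln z₁ − r·ln z₂)/(1 − r) = (2.5726 − 0.68646×3.7257)/0.31354 = 0.0481 → z₀ = 1.049 ft
V₃ = V₁ · ln(z₃/z₀)/ln(z₁/z₀) = 7.4 × 5.5867/2.5245 = 16.3761 m/s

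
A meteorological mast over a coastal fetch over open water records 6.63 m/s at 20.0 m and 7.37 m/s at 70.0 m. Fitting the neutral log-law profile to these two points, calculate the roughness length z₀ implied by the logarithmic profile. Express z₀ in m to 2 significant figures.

z₀ ≈ 0.00027 m

Log law: V(z) ∝ ln(z/z₀). With r = V₁/V₂ = 6.63/7.37 = 0.89959,
r · ln(z₂/z₀) = ln(z₁/z₀) ⇒ ln z₀ = (ln z₁ − r·ln z₂)/(1 − r)
ln z₀ = (2.99573 − 0.89959×4.24850) / 0.10041 = -8.2283
z₀ = exp(-8.2283) = 0.0002670 m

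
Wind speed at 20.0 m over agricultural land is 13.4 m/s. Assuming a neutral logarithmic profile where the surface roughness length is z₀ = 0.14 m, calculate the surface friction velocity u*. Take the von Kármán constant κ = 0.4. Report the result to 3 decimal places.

u* ≈ 1.080 m/s

Log law: V(z) = (u*/κ) · ln(z/z₀) ⇒ u* = κ · V / ln(z/z₀)
u* = 0.4 × 13.4 / ln(20.0/0.14) = 0.4 × 13.4 / 4.9618
   = 5.3600 / 4.9618 = 1.0802 m/s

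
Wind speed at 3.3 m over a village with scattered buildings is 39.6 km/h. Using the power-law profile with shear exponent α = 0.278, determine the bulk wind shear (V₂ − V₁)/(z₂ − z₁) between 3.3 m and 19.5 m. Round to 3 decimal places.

Power law: V₂ = V₁ · (z₂/z₁)^α = 39.6 × (5.9091)^0.278 = 64.8900 km/h
ΔV/Δz = (64.8900 − 39.6)/(19.5 − 3.3) = 25.2900/16.2000 = 1.56111 km/h/m

1.561 km/h/m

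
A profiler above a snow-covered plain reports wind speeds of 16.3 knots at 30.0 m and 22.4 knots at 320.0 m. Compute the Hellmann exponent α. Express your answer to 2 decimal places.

α ≈ 0.13

Power law: V₂/V₁ = (z₂/z₁)^α ⇒ α = ln(V₂/V₁) / ln(z₂/z₁)
α = ln(22.4/16.3) / ln(320.0/30.0) = ln(1.3742) / ln(10.6667)
  = 0.31790 / 2.36712 = 0.13430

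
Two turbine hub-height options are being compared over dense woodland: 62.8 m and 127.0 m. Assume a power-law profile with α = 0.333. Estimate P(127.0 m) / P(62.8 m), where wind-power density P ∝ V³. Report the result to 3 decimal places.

Speed ratio: V_B/V_A = (z_B/z_A)^α = (127.0/62.8)^0.333 = (2.0223)^0.333 = 1.26429
Power-density ratio: P_B/P_A = (V_B/V_A)³ = (1.26429)³ = 2.02087

2.021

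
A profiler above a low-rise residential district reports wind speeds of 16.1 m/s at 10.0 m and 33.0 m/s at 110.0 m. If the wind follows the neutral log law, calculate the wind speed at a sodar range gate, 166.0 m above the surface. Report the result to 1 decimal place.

Log law: V ∝ ln(z/z₀). From the pair, with r = V₁/V₂ = 0.48788,
ln z₀ = (ln z₁ − r·ln z₂)/(1 − r) = (2.3026 − 0.48788×4.7005)/0.51212 = 0.0182 → z₀ = 1.018 m
V₃ = V₁ · ln(z₃/z₀)/ln(z₁/z₀) = 16.1 × 5.0938/2.2844 = 35.9002 m/s

35.9 m/s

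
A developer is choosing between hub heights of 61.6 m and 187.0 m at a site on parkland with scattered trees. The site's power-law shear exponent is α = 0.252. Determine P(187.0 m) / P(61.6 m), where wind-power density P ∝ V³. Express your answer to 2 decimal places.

Speed ratio: V_B/V_A = (z_B/z_A)^α = (187.0/61.6)^0.252 = (3.0357)^0.252 = 1.32291
Power-density ratio: P_B/P_A = (V_B/V_A)³ = (1.32291)³ = 2.31520

2.32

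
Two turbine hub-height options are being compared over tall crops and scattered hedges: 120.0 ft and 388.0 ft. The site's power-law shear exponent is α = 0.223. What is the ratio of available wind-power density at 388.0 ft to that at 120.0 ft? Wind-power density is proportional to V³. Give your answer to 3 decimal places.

Speed ratio: V_B/V_A = (z_B/z_A)^α = (388.0/120.0)^0.223 = (3.2333)^0.223 = 1.29913
Power-density ratio: P_B/P_A = (V_B/V_A)³ = (1.29913)³ = 2.19258

2.193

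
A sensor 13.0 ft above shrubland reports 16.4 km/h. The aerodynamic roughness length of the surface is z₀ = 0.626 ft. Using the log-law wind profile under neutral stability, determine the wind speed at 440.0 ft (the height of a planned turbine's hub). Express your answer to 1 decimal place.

Log law: V(z) ∝ ln(z/z₀), so V₂/V₁ = ln(z₂/z₀) / ln(z₁/z₀).
ln(440.0/0.626) = 6.5552, ln(13.0/0.626) = 3.0334
V₂ = 16.4 × 6.5552/3.0334 = 16.4 × 2.1610 = 35.4409 km/h

35.4 km/h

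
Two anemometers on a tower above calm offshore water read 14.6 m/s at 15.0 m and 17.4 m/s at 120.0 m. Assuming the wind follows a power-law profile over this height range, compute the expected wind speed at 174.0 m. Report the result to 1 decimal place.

First find α: α = ln(V₂/V₁)/ln(z₂/z₁) = ln(17.4/14.6)/ln(120.0/15.0) = 0.17545/2.07944 = 0.0844
Extrapolate from 120.0 m to 174.0 m: V₃ = 17.4 × (174.0/120.0)^0.0844 = 17.4 × 1.0318 = 17.9541 m/s

18.0 m/s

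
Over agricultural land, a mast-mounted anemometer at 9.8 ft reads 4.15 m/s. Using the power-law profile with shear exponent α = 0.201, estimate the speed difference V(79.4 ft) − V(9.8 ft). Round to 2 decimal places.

2.17 m/s

Power law: V₂ = V₁ · (z₂/z₁)^α = 4.15 × (8.1020)^0.201 = 6.3194 m/s
ΔV = 6.3194 − 4.15 = 2.1694 m/s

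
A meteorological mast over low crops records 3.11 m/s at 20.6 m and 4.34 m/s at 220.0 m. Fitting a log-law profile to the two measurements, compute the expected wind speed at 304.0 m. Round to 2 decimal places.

Log law: V ∝ ln(z/z₀). From the pair, with r = V₁/V₂ = 0.71659,
ln z₀ = (ln z₁ − r·ln z₂)/(1 − r) = (3.0253 − 0.71659×5.3936)/0.28341 = -2.9629 → z₀ = 0.05167 m
V₃ = V₁ · ln(z₃/z₀)/ln(z₁/z₀) = 3.11 × 8.6800/5.9882 = 4.5080 m/s

4.51 m/s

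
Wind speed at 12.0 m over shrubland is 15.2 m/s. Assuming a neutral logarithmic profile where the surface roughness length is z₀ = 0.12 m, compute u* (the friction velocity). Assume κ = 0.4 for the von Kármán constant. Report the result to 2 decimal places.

Log law: V(z) = (u*/κ) · ln(z/z₀) ⇒ u* = κ · V / ln(z/z₀)
u* = 0.4 × 15.2 / ln(12.0/0.12) = 0.4 × 15.2 / 4.6052
   = 6.0800 / 4.6052 = 1.3203 m/s

u* ≈ 1.32 m/s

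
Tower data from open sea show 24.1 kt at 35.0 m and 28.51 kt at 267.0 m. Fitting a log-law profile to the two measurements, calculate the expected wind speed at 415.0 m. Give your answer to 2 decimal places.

Log law: V ∝ ln(z/z₀). From the pair, with r = V₁/V₂ = 0.84532,
ln z₀ = (ln z₁ − r·ln z₂)/(1 − r) = (3.5553 − 0.84532×5.5872)/0.15468 = -7.5487 → z₀ = 0.0005268 m
V₃ = V₁ · ln(z₃/z₀)/ln(z₁/z₀) = 24.1 × 13.5770/11.1040 = 29.4672 kt

29.47 kt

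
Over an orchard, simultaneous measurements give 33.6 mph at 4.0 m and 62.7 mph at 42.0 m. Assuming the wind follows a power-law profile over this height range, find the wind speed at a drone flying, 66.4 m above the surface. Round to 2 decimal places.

First find α: α = ln(V₂/V₁)/ln(z₂/z₁) = ln(62.7/33.6)/ln(42.0/4.0) = 0.62384/2.35138 = 0.2653
Extrapolate from 42.0 m to 66.4 m: V₃ = 62.7 × (66.4/42.0)^0.2653 = 62.7 × 1.1292 = 70.8014 mph

70.80 mph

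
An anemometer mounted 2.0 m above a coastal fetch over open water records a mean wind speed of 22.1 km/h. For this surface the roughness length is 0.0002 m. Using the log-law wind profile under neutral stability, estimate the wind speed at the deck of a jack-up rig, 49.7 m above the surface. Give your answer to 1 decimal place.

Log law: V(z) ∝ ln(z/z₀), so V₂/V₁ = ln(z₂/z₀) / ln(z₁/z₀).
ln(49.7/0.0002) = 12.4232, ln(2.0/0.0002) = 9.2103
V₂ = 22.1 × 12.4232/9.2103 = 22.1 × 1.3488 = 29.8092 km/h

29.8 km/h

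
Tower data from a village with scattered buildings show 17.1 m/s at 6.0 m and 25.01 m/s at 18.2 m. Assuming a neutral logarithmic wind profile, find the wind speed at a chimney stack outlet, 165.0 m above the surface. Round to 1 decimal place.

Log law: V ∝ ln(z/z₀). From the pair, with r = V₁/V₂ = 0.68373,
ln z₀ = (ln z₁ − r·ln z₂)/(1 − r) = (1.7918 − 0.68373×2.9014)/0.31627 = -0.6071 → z₀ = 0.5449 m
V₃ = V₁ · ln(z₃/z₀)/ln(z₁/z₀) = 17.1 × 5.7131/2.3989 = 40.7245 m/s

40.7 m/s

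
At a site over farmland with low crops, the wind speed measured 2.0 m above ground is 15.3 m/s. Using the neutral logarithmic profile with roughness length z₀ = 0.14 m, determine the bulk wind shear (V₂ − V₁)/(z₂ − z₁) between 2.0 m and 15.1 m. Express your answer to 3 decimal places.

0.888 m/s/m

Log law: V₂ = V₁ · ln(z₂/z₀)/ln(z₁/z₀) = 15.3 × 4.6808/2.6593 = 26.9309 m/s
ΔV/Δz = (26.9309 − 15.3)/(15.1 − 2.0) = 11.6309/13.1000 = 0.88786 m/s/m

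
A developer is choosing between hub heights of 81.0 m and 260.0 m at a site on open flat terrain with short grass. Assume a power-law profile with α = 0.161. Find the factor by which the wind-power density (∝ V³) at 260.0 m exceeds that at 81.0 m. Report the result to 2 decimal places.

Speed ratio: V_B/V_A = (z_B/z_A)^α = (260.0/81.0)^0.161 = (3.2099)^0.161 = 1.20655
Power-density ratio: P_B/P_A = (V_B/V_A)³ = (1.20655)³ = 1.75644

1.76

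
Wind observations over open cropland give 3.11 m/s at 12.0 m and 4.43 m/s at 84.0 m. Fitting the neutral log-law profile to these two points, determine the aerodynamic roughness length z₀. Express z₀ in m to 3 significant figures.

Log law: V(z) ∝ ln(z/z₀). With r = V₁/V₂ = 3.11/4.43 = 0.70203,
r · ln(z₂/z₀) = ln(z₁/z₀) ⇒ ln z₀ = (ln z₁ − r·ln z₂)/(1 − r)
ln z₀ = (2.48491 − 0.70203×4.43082) / 0.29797 = -2.0998
z₀ = exp(-2.0998) = 0.1225 m

z₀ ≈ 0.122 m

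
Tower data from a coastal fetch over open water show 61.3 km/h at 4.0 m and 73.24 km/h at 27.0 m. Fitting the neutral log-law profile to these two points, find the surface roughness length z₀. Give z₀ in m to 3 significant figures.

Log law: V(z) ∝ ln(z/z₀). With r = V₁/V₂ = 61.3/73.24 = 0.83697,
r · ln(z₂/z₀) = ln(z₁/z₀) ⇒ ln z₀ = (ln z₁ − r·ln z₂)/(1 − r)
ln z₀ = (1.38629 − 0.83697×3.29584) / 0.16303 = -8.4173
z₀ = exp(-8.4173) = 0.0002210 m

z₀ ≈ 0.000221 m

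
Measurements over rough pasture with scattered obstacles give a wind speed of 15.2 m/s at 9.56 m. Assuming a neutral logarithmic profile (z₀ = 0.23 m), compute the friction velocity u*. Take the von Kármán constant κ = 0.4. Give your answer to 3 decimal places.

Log law: V(z) = (u*/κ) · ln(z/z₀) ⇒ u* = κ · V / ln(z/z₀)
u* = 0.4 × 15.2 / ln(9.56/0.23) = 0.4 × 15.2 / 3.7273
   = 6.0800 / 3.7273 = 1.6312 m/s

u* ≈ 1.631 m/s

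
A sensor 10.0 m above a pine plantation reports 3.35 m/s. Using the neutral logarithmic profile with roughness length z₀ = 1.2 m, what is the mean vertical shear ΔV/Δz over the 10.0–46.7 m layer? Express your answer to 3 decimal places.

0.066 m/s/m

Log law: V₂ = V₁ · ln(z₂/z₀)/ln(z₁/z₀) = 3.35 × 3.6614/2.1203 = 5.7850 m/s
ΔV/Δz = (5.7850 − 3.35)/(46.7 − 10.0) = 2.4350/36.7000 = 0.06635 m/s/m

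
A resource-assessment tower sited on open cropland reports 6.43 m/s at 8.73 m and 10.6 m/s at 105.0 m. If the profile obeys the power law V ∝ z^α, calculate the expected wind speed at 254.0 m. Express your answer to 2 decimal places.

First find α: α = ln(V₂/V₁)/ln(z₂/z₁) = ln(10.6/6.43)/ln(105.0/8.73) = 0.49988/2.48719 = 0.2010
Extrapolate from 105.0 m to 254.0 m: V₃ = 10.6 × (254.0/105.0)^0.2010 = 10.6 × 1.1943 = 12.6593 m/s

12.66 m/s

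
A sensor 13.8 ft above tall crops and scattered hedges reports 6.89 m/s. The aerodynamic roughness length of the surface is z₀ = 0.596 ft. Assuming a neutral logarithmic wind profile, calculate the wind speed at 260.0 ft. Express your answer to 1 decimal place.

Log law: V(z) ∝ ln(z/z₀), so V₂/V₁ = ln(z₂/z₀) / ln(z₁/z₀).
ln(260.0/0.596) = 6.0782, ln(13.8/0.596) = 3.1422
V₂ = 6.89 × 6.0782/3.1422 = 6.89 × 1.9344 = 13.3279 m/s

13.3 m/s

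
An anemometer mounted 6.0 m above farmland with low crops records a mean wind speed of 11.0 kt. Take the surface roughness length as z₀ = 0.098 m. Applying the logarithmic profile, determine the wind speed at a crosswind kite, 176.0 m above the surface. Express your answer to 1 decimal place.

20.0 kt

Log law: V(z) ∝ ln(z/z₀), so V₂/V₁ = ln(z₂/z₀) / ln(z₁/z₀).
ln(176.0/0.098) = 7.4933, ln(6.0/0.098) = 4.1145
V₂ = 11.0 × 7.4933/4.1145 = 11.0 × 1.8212 = 20.0328 kt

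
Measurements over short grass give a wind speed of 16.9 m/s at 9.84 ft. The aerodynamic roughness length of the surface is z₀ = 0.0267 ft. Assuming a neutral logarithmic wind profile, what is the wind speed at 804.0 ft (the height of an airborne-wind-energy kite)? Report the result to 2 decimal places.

Log law: V(z) ∝ ln(z/z₀), so V₂/V₁ = ln(z₂/z₀) / ln(z₁/z₀).
ln(804.0/0.0267) = 10.3127, ln(9.84/0.0267) = 5.9095
V₂ = 16.9 × 10.3127/5.9095 = 16.9 × 1.7451 = 29.4920 m/s

29.49 m/s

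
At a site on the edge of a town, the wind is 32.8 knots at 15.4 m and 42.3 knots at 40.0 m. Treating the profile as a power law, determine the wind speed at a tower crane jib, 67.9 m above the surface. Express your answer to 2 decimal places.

First find α: α = ln(V₂/V₁)/ln(z₂/z₁) = ln(42.3/32.8)/ln(40.0/15.4) = 0.25436/0.95451 = 0.2665
Extrapolate from 40.0 m to 67.9 m: V₃ = 42.3 × (67.9/40.0)^0.2665 = 42.3 × 1.1514 = 48.7057 knots

48.71 knots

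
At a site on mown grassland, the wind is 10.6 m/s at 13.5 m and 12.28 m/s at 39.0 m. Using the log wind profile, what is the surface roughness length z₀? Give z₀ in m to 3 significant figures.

Log law: V(z) ∝ ln(z/z₀). With r = V₁/V₂ = 10.6/12.28 = 0.86319,
r · ln(z₂/z₀) = ln(z₁/z₀) ⇒ ln z₀ = (ln z₁ − r·ln z₂)/(1 − r)
ln z₀ = (2.60269 − 0.86319×3.66356) / 0.13681 = -4.0909
z₀ = exp(-4.0909) = 0.01672 m

z₀ ≈ 0.0167 m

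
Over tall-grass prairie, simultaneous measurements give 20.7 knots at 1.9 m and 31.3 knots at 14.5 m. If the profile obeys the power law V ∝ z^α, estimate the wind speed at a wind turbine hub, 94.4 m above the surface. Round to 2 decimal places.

First find α: α = ln(V₂/V₁)/ln(z₂/z₁) = ln(31.3/20.7)/ln(14.5/1.9) = 0.41348/2.03229 = 0.2035
Extrapolate from 14.5 m to 94.4 m: V₃ = 31.3 × (94.4/14.5)^0.2035 = 31.3 × 1.4640 = 45.8224 knots

45.82 knots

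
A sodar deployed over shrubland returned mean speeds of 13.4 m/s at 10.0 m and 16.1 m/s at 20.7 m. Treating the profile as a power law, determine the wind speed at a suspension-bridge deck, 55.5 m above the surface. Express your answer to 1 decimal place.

First find α: α = ln(V₂/V₁)/ln(z₂/z₁) = ln(16.1/13.4)/ln(20.7/10.0) = 0.18356/0.72755 = 0.2523
Extrapolate from 20.7 m to 55.5 m: V₃ = 16.1 × (55.5/20.7)^0.2523 = 16.1 × 1.2825 = 20.6488 m/s

20.6 m/s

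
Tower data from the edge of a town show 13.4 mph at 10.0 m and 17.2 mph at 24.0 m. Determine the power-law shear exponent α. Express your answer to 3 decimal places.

Power law: V₂/V₁ = (z₂/z₁)^α ⇒ α = ln(V₂/V₁) / ln(z₂/z₁)
α = ln(17.2/13.4) / ln(24.0/10.0) = ln(1.2836) / ln(2.4000)
  = 0.24965 / 0.87547 = 0.28517

α ≈ 0.285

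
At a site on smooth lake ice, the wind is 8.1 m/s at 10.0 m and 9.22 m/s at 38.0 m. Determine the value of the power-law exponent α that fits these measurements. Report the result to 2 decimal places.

α ≈ 0.10

Power law: V₂/V₁ = (z₂/z₁)^α ⇒ α = ln(V₂/V₁) / ln(z₂/z₁)
α = ln(9.22/8.1) / ln(38.0/10.0) = ln(1.1383) / ln(3.8000)
  = 0.12951 / 1.33500 = 0.09701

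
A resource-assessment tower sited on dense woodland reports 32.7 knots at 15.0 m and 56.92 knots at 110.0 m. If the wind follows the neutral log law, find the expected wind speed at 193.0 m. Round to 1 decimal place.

63.8 knots

Log law: V ∝ ln(z/z₀). From the pair, with r = V₁/V₂ = 0.57449,
ln z₀ = (ln z₁ − r·ln z₂)/(1 − r) = (2.7081 − 0.57449×4.7005)/0.42551 = 0.0180 → z₀ = 1.018 m
V₃ = V₁ · ln(z₃/z₀)/ln(z₁/z₀) = 32.7 × 5.2447/2.6900 = 63.7542 knots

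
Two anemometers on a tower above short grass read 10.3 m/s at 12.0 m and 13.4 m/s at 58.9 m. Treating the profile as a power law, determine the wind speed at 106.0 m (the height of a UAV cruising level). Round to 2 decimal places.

14.77 m/s

First find α: α = ln(V₂/V₁)/ln(z₂/z₁) = ln(13.4/10.3)/ln(58.9/12.0) = 0.26311/1.59093 = 0.1654
Extrapolate from 58.9 m to 106.0 m: V₃ = 13.4 × (106.0/58.9)^0.1654 = 13.4 × 1.1021 = 14.7676 m/s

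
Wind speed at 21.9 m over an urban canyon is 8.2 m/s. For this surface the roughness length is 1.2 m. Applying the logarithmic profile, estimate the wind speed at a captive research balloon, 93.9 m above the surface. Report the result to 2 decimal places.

12.31 m/s

Log law: V(z) ∝ ln(z/z₀), so V₂/V₁ = ln(z₂/z₀) / ln(z₁/z₀).
ln(93.9/1.2) = 4.3599, ln(21.9/1.2) = 2.9042
V₂ = 8.2 × 4.3599/2.9042 = 8.2 × 1.5013 = 12.3103 m/s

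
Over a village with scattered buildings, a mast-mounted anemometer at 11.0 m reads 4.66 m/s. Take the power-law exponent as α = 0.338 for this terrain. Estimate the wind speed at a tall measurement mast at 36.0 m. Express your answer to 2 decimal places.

Power-law profile: V₂ = V₁ · (z₂/z₁)^α
V₂ = 4.66 × (36.0/11.0)^0.338 = 4.66 × (3.2727)^0.338
    = 4.66 × 1.4929 = 6.9571 m/s

6.96 m/s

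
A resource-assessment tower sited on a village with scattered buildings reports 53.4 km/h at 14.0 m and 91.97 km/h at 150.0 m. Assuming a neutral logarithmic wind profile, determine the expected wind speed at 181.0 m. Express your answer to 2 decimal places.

95.03 km/h

Log law: V ∝ ln(z/z₀). From the pair, with r = V₁/V₂ = 0.58062,
ln z₀ = (ln z₁ − r·ln z₂)/(1 − r) = (2.6391 − 0.58062×5.0106)/0.41938 = -0.6444 → z₀ = 0.5250 m
V₃ = V₁ · ln(z₃/z₀)/ln(z₁/z₀) = 53.4 × 5.8429/3.2834 = 95.0253 km/h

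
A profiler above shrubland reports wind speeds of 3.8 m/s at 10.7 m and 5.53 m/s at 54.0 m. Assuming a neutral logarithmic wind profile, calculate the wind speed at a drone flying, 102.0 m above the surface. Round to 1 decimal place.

6.2 m/s

Log law: V ∝ ln(z/z₀). From the pair, with r = V₁/V₂ = 0.68716,
ln z₀ = (ln z₁ − r·ln z₂)/(1 − r) = (2.3702 − 0.68716×3.9890)/0.31284 = -1.1854 → z₀ = 0.3056 m
V₃ = V₁ · ln(z₃/z₀)/ln(z₁/z₀) = 3.8 × 5.8103/3.5556 = 6.2097 m/s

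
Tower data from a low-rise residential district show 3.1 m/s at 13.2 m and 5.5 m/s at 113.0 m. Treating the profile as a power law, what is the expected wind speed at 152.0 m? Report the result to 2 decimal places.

First find α: α = ln(V₂/V₁)/ln(z₂/z₁) = ln(5.5/3.1)/ln(113.0/13.2) = 0.57335/2.14717 = 0.2670
Extrapolate from 113.0 m to 152.0 m: V₃ = 5.5 × (152.0/113.0)^0.2670 = 5.5 × 1.0824 = 5.9531 m/s

5.95 m/s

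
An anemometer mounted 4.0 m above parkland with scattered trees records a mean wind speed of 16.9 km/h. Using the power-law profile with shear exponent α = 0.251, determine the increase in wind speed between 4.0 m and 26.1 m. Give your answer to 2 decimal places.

Power law: V₂ = V₁ · (z₂/z₁)^α = 16.9 × (6.5250)^0.251 = 27.0612 km/h
ΔV = 27.0612 − 16.9 = 10.1612 km/h

10.16 km/h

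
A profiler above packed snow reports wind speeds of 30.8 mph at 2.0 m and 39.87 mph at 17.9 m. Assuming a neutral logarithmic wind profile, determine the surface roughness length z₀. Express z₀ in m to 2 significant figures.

z₀ ≈ 0.0012 m

Log law: V(z) ∝ ln(z/z₀). With r = V₁/V₂ = 30.8/39.87 = 0.77251,
r · ln(z₂/z₀) = ln(z₁/z₀) ⇒ ln z₀ = (ln z₁ − r·ln z₂)/(1 − r)
ln z₀ = (0.69315 − 0.77251×2.88480) / 0.22749 = -6.7493
z₀ = exp(-6.7493) = 0.001172 m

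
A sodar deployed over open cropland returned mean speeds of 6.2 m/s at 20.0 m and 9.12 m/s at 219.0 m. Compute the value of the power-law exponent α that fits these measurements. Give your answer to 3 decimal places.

α ≈ 0.161

Power law: V₂/V₁ = (z₂/z₁)^α ⇒ α = ln(V₂/V₁) / ln(z₂/z₁)
α = ln(9.12/6.2) / ln(219.0/20.0) = ln(1.4710) / ln(10.9500)
  = 0.38592 / 2.39334 = 0.16125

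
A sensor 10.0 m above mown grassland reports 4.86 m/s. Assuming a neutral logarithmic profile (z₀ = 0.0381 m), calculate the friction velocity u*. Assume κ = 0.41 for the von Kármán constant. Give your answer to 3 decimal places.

u* ≈ 0.358 m/s

Log law: V(z) = (u*/κ) · ln(z/z₀) ⇒ u* = κ · V / ln(z/z₀)
u* = 0.41 × 4.86 / ln(10.0/0.0381) = 0.41 × 4.86 / 5.5701
   = 1.9926 / 5.5701 = 0.3577 m/s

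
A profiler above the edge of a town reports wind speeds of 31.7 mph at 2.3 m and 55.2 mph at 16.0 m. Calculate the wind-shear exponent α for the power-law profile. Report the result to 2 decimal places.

α ≈ 0.29

Power law: V₂/V₁ = (z₂/z₁)^α ⇒ α = ln(V₂/V₁) / ln(z₂/z₁)
α = ln(55.2/31.7) / ln(16.0/2.3) = ln(1.7413) / ln(6.9565)
  = 0.55465 / 1.93968 = 0.28595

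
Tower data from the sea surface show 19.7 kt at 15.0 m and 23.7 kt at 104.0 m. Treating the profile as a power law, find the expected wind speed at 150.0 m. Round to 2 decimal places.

24.54 kt

First find α: α = ln(V₂/V₁)/ln(z₂/z₁) = ln(23.7/19.7)/ln(104.0/15.0) = 0.18486/1.93634 = 0.0955
Extrapolate from 104.0 m to 150.0 m: V₃ = 23.7 × (150.0/104.0)^0.0955 = 23.7 × 1.0356 = 24.5433 kt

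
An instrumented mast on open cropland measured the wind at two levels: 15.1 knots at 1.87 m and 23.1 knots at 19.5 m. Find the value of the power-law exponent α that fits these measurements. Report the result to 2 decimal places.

α ≈ 0.18

Power law: V₂/V₁ = (z₂/z₁)^α ⇒ α = ln(V₂/V₁) / ln(z₂/z₁)
α = ln(23.1/15.1) / ln(19.5/1.87) = ln(1.5298) / ln(10.4278)
  = 0.42514 / 2.34448 = 0.18134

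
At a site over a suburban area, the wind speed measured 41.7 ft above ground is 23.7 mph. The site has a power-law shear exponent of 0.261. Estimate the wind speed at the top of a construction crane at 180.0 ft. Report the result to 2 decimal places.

34.72 mph

Power-law profile: V₂ = V₁ · (z₂/z₁)^α
V₂ = 23.7 × (180.0/41.7)^0.261 = 23.7 × (4.3165)^0.261
    = 23.7 × 1.4648 = 34.7151 mph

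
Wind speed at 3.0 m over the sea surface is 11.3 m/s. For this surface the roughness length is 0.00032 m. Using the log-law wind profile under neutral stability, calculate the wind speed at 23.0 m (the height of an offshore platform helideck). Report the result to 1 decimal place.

13.8 m/s

Log law: V(z) ∝ ln(z/z₀), so V₂/V₁ = ln(z₂/z₀) / ln(z₁/z₀).
ln(23.0/0.00032) = 11.1827, ln(3.0/0.00032) = 9.1458
V₂ = 11.3 × 11.1827/9.1458 = 11.3 × 1.2227 = 13.8166 m/s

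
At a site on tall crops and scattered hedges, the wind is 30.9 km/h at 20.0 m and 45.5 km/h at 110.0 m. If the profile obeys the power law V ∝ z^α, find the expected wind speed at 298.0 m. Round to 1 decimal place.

57.1 km/h

First find α: α = ln(V₂/V₁)/ln(z₂/z₁) = ln(45.5/30.9)/ln(110.0/20.0) = 0.38696/1.70475 = 0.2270
Extrapolate from 110.0 m to 298.0 m: V₃ = 45.5 × (298.0/110.0)^0.2270 = 45.5 × 1.2538 = 57.0502 km/h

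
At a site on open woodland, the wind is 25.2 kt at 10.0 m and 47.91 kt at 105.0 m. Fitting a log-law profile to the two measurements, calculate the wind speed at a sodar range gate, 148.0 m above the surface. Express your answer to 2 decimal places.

Log law: V ∝ ln(z/z₀). From the pair, with r = V₁/V₂ = 0.52599,
ln z₀ = (ln z₁ − r·ln z₂)/(1 − r) = (2.3026 − 0.52599×4.6540)/0.47401 = -0.3066 → z₀ = 0.7359 m
V₃ = V₁ · ln(z₃/z₀)/ln(z₁/z₀) = 25.2 × 5.3038/2.6092 = 51.2252 kt

51.23 kt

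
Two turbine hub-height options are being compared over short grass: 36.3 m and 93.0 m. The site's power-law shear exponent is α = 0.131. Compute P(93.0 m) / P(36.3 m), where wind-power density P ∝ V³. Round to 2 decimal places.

Speed ratio: V_B/V_A = (z_B/z_A)^α = (93.0/36.3)^0.131 = (2.5620)^0.131 = 1.13116
Power-density ratio: P_B/P_A = (V_B/V_A)³ = (1.13116)³ = 1.44734

1.45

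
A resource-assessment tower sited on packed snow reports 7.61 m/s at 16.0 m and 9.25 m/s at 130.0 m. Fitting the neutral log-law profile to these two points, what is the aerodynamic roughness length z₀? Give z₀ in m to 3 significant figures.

z₀ ≈ 0.000960 m

Log law: V(z) ∝ ln(z/z₀). With r = V₁/V₂ = 7.61/9.25 = 0.82270,
r · ln(z₂/z₀) = ln(z₁/z₀) ⇒ ln z₀ = (ln z₁ − r·ln z₂)/(1 − r)
ln z₀ = (2.77259 − 0.82270×4.86753) / 0.17730 = -6.9485
z₀ = exp(-6.9485) = 0.0009601 m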